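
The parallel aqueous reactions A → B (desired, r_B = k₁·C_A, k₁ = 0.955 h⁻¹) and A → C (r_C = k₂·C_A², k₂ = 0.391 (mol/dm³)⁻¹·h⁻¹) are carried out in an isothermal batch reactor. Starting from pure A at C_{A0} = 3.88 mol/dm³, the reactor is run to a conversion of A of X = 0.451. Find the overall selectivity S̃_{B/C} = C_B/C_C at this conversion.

0.826

C_A = C_{A0}(1−X) = 2.130 mol/dm³.
Along a PFR/batch, dC_B/dC_A = −r_B/(r_B+r_C) = −k₁/(k₁+k₂·C_A).
Integrating from C_{A0} to C_A: C_B = (0.955/0.391)·ln[(0.955+0.391·3.88)/(0.955+0.391·2.13)] = 2.442·ln(2.472/1.788) = 0.7914 mol/dm³.
C_C = (C_{A0}−C_A)−C_B = 0.9584 mol/dm³; S̃_{B/C} = 0.7914/0.9584 = 0.826.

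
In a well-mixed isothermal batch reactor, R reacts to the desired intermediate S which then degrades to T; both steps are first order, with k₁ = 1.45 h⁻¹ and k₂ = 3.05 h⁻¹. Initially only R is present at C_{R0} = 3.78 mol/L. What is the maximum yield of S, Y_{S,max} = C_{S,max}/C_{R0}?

0.242

Evaluating C_S at t_opt = ln(k₂/k₁)/(k₂−k₁) gives C_{S,max}/C_{R0} = (k₁/k₂)^[k₂/(k₂−k₁)].
= (1.45/3.05)^(3.05/(3.05−1.45)) = (0.4754)^(1.906) = 0.2423.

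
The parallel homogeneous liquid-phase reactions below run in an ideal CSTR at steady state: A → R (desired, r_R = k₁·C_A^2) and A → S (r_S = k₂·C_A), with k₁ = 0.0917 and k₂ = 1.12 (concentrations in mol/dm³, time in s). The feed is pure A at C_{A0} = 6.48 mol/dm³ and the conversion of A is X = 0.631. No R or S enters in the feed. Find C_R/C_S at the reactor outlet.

Exit C_A = C_{A0}(1−X) = 6.48×0.369 = 2.391 mol/dm³.
Rates in a CSTR are evaluated at the outlet concentration: r_R = 0.0917×2.391^2 = 0.5243, r_S = 1.12×2.391 = 2.678.
Overall selectivity = C_R/C_S = r_Rτ/(r_Sτ) = r_R/r_S = 0.196.

0.196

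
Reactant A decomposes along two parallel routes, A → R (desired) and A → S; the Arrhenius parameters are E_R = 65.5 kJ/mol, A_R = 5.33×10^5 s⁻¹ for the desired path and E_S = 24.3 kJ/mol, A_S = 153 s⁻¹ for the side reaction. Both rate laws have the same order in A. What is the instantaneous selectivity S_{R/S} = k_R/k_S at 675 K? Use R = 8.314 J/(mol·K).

2.26

k_R/k_S = (A_R/A_S)·exp[−(E_R−E_S)/(RT)] = (A_R/A_S)·exp[(E_S−E_R)/(RT)].
(E_S−E_R)/(RT) = (24.3−65.5)×10³/(8.314×675) = -41200/5612 = -7.341.
k_R/k_S = (5.33×10^5/153)·exp(-7.341) = 3484 × 6.481×10^-4 = 2.26.
Since E_R > E_S, raising the temperature improves selectivity toward R.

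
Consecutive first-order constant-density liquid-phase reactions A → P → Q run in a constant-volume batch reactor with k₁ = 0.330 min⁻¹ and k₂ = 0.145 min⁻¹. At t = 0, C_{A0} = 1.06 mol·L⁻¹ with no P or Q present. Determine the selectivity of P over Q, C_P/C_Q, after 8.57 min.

For first-order series with pure A initially, C_P(t) = k₁C_{A0}/(k₂−k₁)·(e^(−k₁t) − e^(−k₂t)).
e^(−k₁t) = e^(−0.330×8.57) = e^(−2.828) = 0.05913; e^(−k₂t) = e^(−1.243) = 0.2886.
C_P = 0.330×1.06/(0.145−0.330) × (0.05913−0.2886) = (-1.891)×(-0.2295) = 0.4339 mol·L⁻¹.
C_A = C_{A0}e^(−k₁t) = 0.06267 mol·L⁻¹, so C_Q = C_{A0}−C_A−C_P = 0.5634 mol·L⁻¹; C_P/C_Q = 0.770.

0.770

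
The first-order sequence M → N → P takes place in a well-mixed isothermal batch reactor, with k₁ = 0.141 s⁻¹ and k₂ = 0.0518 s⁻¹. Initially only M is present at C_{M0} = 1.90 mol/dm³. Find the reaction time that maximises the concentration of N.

11.2 s

For first-order series the maximum of C_N occurs at t_opt = ln(k₂/k₁)/(k₂−k₁).
= ln(0.0518/0.141)/(0.0518−0.141) = ln(0.3674)/-0.08920 = -1.001/-0.08920 = 11.2 s.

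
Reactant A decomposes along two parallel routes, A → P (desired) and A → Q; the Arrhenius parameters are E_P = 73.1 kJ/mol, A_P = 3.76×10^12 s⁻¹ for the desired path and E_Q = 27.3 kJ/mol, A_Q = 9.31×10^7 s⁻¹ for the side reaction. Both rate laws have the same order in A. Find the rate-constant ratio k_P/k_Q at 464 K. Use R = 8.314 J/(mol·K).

0.282

Since both paths have the same order in A, the concentration cancels and S_{P/Q} = k_P/k_Q = (A_P/A_Q)·exp[(E_Q−E_P)/(RT)].
(E_Q−E_P)/(RT) = (27.3−73.1)×10³/(8.314×464) = -45800/3858 = -11.87.
k_P/k_Q = (3.76×10^12/9.31×10^7)·exp(-11.87) = 40387 × 6.981×10^-6 = 0.282.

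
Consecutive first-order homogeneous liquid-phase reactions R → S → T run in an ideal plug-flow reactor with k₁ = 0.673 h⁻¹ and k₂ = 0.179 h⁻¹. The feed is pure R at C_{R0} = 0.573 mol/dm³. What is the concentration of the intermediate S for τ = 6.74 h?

The intermediate concentration in a first-order A→B→C sequence is C_S = k₁C_{R0}(e^(−k₁τ) − e^(−k₂τ))/(k₂−k₁).
e^(−k₁τ) = e^(−0.673×6.74) = e^(−4.536) = 0.01072; e^(−k₂τ) = e^(−1.206) = 0.2993.
C_S = 0.673×0.573/(0.179−0.673) × (0.01072−0.2993) = (-0.7806)×(-0.2885) = 0.2252 mol/dm³.

0.225 mol/dm³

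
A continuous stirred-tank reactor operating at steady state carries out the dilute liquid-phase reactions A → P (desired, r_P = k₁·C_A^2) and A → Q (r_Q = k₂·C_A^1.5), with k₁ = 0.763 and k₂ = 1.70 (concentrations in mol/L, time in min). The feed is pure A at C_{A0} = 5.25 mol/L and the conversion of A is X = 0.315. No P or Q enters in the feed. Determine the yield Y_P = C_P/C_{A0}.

0.145

Exit C_A = C_{A0}(1−X) = 5.25×0.685 = 3.596 mol/L.
A CSTR operates uniformly at the exit composition, giving r_P = 9.868 and r_Q = 11.59 (each k·C_A^n at C_A = 3.596).
Fraction of consumed A going to P: r_P/(r_P+r_Q) = 0.4598.
C_P = 0.4598·C_{A0}·X = 0.4598×5.25×0.315 = 0.760 mol/L; Y_P = C_P/C_{A0} = 0.145.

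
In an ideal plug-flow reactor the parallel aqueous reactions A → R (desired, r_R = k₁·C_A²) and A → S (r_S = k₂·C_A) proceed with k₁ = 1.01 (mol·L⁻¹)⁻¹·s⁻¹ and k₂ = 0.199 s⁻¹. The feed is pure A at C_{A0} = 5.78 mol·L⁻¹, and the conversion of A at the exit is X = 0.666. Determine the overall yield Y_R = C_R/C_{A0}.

0.631

C_A = C_{A0}(1−X) = 1.931 mol·L⁻¹.
Along a PFR/batch, dC_S/dC_A = −r_S/(r_R+r_S) = −k₂/(k₂+k₁·C_A).
Integrating from C_{A0} to C_A: C_S = (0.199/1.01)·ln[(0.199+1.01·5.78)/(0.199+1.01·1.93)] = 0.1970·ln(6.037/2.149) = 0.2035 mol·L⁻¹.
Then C_R = (C_{A0}−C_A) − C_S = 3.849 − 0.2035 = 3.646 mol·L⁻¹.
Y_R = C_R/C_{A0} = 3.646/5.78 = 0.631.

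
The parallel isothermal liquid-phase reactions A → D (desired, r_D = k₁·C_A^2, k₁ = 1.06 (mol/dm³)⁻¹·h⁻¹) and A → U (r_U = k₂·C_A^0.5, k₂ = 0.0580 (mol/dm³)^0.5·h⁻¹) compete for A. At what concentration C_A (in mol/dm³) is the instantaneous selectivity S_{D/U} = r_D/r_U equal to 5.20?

0.433 mol/dm³

S_{D/U} = (k₁/k₂)·C_A^1.5 ⇒ C_A = (S·k₂/k₁)^(1/1.5).
= (5.20×0.0580/1.06)^(0.6667) = (0.2845)^(0.6667) = 0.433 mol/dm³.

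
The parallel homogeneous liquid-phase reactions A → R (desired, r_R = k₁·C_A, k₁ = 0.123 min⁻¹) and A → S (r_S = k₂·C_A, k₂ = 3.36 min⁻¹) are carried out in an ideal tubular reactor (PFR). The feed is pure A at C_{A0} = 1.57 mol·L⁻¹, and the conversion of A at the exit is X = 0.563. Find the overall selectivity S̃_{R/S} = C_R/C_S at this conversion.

C_A = C_{A0}(1−X) = 0.6861 mol·L⁻¹.
Both paths are first order in A, so the instantaneous fraction to R is constant: dC_R/d(−C_A) = k₁/(k₁+k₂) = 0.03531.
C_R = 0.03531·(C_{A0}−C_A) = 0.03531×0.8839 = 0.0312 mol·L⁻¹.
C_S = (C_{A0}−C_A)−C_R = 0.8527 mol·L⁻¹; S̃_{R/S} = 0.03121/0.8527 = 0.0366.

0.0366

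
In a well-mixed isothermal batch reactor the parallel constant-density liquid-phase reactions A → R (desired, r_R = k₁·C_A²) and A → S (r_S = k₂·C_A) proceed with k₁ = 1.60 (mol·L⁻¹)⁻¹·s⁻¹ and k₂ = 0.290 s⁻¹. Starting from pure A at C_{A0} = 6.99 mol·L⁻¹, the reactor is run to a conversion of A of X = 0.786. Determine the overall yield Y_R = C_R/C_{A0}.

C_A = C_{A0}(1−X) = 1.496 mol·L⁻¹.
Along a PFR/batch, dC_S/dC_A = −r_S/(r_R+r_S) = −k₂/(k₂+k₁·C_A).
Integrating from C_{A0} to C_A: C_S = (0.290/1.60)·ln[(0.290+1.60·6.99)/(0.290+1.60·1.50)] = 0.1812·ln(11.47/2.683) = 0.2634 mol·L⁻¹.
Then C_R = (C_{A0}−C_A) − C_S = 5.494 − 0.2634 = 5.231 mol·L⁻¹.
Y_R = C_R/C_{A0} = 5.231/6.99 = 0.748.

0.748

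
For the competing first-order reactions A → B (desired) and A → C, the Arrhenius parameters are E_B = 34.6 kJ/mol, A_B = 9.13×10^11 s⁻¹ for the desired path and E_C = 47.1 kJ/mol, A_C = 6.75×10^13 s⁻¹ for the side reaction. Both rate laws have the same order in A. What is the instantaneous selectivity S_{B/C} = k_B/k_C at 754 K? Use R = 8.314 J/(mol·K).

Since both paths have the same order in A, the concentration cancels and S_{B/C} = k_B/k_C = (A_B/A_C)·exp[(E_C−E_B)/(RT)].
(E_C−E_B)/(RT) = (47.1−34.6)×10³/(8.314×754) = 12500/6269 = 1.994.
k_B/k_C = (9.13×10^11/6.75×10^13)·exp(1.994) = 0.01353 × 7.345 = 0.0993.

0.0993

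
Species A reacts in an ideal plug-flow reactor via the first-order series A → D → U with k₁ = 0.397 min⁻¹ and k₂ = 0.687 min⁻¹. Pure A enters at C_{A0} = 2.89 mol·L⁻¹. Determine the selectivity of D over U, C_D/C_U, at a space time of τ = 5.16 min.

0.187

The intermediate concentration in a first-order A→B→C sequence is C_D = k₁C_{A0}(e^(−k₁τ) − e^(−k₂τ))/(k₂−k₁).
e^(−k₁τ) = e^(−0.397×5.16) = e^(−2.049) = 0.1289; e^(−k₂τ) = e^(−3.545) = 0.02887.
C_D = 0.397×2.89/(0.687−0.397) × (0.1289−0.02887) = 3.956×0.1001 = 0.3958 mol·L⁻¹.
C_A = C_{A0}e^(−k₁τ) = 0.3726 mol·L⁻¹, so C_U = C_{A0}−C_A−C_D = 2.122 mol·L⁻¹; C_D/C_U = 0.187.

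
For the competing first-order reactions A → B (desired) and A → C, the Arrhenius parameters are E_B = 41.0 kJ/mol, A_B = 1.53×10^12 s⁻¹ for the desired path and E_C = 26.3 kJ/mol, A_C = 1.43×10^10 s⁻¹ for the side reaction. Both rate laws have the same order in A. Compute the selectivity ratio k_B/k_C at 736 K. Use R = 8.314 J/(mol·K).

9.68

With equal orders, S_{B/C} = k_B/k_C = (A_B/A_C)·exp[(E_C−E_B)/(RT)].
(E_C−E_B)/(RT) = (26.3−41.0)×10³/(8.314×736) = -14700/6119 = -2.402.
k_B/k_C = (1.53×10^12/1.43×10^10)·exp(-2.402) = 107.0 × 0.09051 = 9.68.
Since E_B > E_C, raising the temperature improves selectivity toward B.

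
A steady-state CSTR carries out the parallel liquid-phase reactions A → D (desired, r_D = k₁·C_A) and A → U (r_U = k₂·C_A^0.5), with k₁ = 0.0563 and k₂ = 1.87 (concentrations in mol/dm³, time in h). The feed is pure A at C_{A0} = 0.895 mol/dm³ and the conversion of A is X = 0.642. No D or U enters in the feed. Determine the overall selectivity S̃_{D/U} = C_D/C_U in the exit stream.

Exit C_A = C_{A0}(1−X) = 0.895×0.358 = 0.3204 mol/dm³.
Rates in a CSTR are evaluated at the outlet concentration: r_D = 0.0563×0.3204 = 0.01804, r_U = 1.87×0.3204^0.5 = 1.059.
Overall selectivity = C_D/C_U = r_Dτ/(r_Uτ) = r_D/r_U = 0.0170.

0.0170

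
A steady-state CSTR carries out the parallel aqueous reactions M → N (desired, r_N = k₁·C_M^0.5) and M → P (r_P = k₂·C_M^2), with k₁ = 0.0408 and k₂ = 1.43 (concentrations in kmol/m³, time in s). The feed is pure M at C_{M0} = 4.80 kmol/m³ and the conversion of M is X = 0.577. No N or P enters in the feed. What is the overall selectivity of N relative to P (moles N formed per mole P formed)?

0.00986

Exit C_M = C_{M0}(1−X) = 4.80×0.423 = 2.030 kmol/m³.
In a CSTR the entire volume is at exit conditions, so r_N = 0.0408×2.030^0.5 = 0.05814 and r_P = 1.43×2.030^2 = 5.895.
Overall selectivity = C_N/C_P = r_Nτ/(r_Pτ) = r_N/r_P = 0.00986.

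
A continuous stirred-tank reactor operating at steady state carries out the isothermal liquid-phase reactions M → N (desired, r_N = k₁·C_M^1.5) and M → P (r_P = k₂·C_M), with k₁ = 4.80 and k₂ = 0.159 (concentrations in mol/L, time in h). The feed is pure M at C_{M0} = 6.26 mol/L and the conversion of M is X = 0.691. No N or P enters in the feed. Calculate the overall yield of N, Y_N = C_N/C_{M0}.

0.675

Exit C_M = C_{M0}(1−X) = 6.26×0.309 = 1.934 mol/L.
In a CSTR the entire volume is at exit conditions, so r_N = 4.80×1.934^1.5 = 12.91 and r_P = 0.159×1.934 = 0.3076.
Fraction of consumed M going to N: r_N/(r_N+r_P) = 0.9767.
C_N = 0.9767·C_{M0}·X = 0.9767×6.26×0.691 = 4.23 mol/L; Y_N = C_N/C_{M0} = 0.675.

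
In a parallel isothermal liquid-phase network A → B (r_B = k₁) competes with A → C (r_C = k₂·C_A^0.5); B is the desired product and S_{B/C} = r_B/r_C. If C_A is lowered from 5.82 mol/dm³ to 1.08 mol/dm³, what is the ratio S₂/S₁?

S_{B/C} = (k₁/k₂)·C_A^-0.5, so S₂/S₁ = (C_{A,2}/C_{A,1})^-0.5.
= (1.08/5.82)^(-0.5) = (0.1856)^(-0.5) = 2.32.
Selectivity toward B rises as C_A falls — low-concentration operation is favoured.

2.32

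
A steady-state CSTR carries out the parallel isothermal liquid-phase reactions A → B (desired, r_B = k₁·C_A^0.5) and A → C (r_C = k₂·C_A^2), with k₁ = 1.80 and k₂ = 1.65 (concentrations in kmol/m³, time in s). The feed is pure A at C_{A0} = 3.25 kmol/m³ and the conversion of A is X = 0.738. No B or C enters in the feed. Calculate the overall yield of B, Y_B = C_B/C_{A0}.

Exit C_A = C_{A0}(1−X) = 3.25×0.262 = 0.8515 kmol/m³.
In a CSTR the entire volume is at exit conditions, so r_B = 1.80×0.8515^0.5 = 1.661 and r_C = 1.65×0.8515^2 = 1.196.
Fraction of consumed A going to B: r_B/(r_B+r_C) = 0.5813.
C_B = 0.5813·C_{A0}·X = 0.5813×3.25×0.738 = 1.39 kmol/m³; Y_B = C_B/C_{A0} = 0.429.

0.429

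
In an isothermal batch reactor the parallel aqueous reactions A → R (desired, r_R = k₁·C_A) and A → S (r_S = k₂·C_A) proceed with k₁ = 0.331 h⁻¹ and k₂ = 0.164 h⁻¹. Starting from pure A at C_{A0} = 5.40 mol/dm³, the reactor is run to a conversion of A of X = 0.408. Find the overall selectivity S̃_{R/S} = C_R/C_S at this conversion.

2.02

C_A = C_{A0}(1−X) = 3.197 mol/dm³.
Both paths are first order in A, so the instantaneous fraction to R is constant: dC_R/d(−C_A) = k₁/(k₁+k₂) = 0.6687.
C_R = 0.6687·(C_{A0}−C_A) = 0.6687×2.203 = 1.47 mol/dm³.
C_S = (C_{A0}−C_A)−C_R = 0.7299 mol/dm³; S̃_{R/S} = 1.473/0.7299 = 2.02.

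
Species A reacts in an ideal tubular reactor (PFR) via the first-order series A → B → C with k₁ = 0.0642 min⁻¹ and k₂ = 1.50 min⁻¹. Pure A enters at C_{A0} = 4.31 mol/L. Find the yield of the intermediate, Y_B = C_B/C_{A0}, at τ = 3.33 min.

0.0358

For first-order series with pure A initially, C_B(τ) = k₁C_{A0}/(k₂−k₁)·(e^(−k₁τ) − e^(−k₂τ)).
e^(−k₁τ) = e^(−0.0642×3.33) = e^(−0.2138) = 0.8075; e^(−k₂τ) = e^(−4.995) = 0.006772.
C_B = 0.0642×4.31/(1.50−0.0642) × (0.8075−0.006772) = 0.1927×0.8007 = 0.1543 mol/L.
Y_B = C_B/C_{A0} = 0.1543/4.31 = 0.0358.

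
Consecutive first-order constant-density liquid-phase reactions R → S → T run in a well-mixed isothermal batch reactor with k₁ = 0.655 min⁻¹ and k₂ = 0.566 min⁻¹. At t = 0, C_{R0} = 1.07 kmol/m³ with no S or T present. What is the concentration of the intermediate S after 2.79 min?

For first-order series with pure R initially, C_S(t) = k₁C_{R0}/(k₂−k₁)·(e^(−k₁t) − e^(−k₂t)).
e^(−k₁t) = e^(−0.655×2.79) = e^(−1.827) = 0.1608; e^(−k₂t) = e^(−1.579) = 0.2062.
C_S = 0.655×1.07/(0.566−0.655) × (0.1608−0.2062) = (-7.875)×(-0.04533) = 0.3570 kmol/m³.

0.357 kmol/m³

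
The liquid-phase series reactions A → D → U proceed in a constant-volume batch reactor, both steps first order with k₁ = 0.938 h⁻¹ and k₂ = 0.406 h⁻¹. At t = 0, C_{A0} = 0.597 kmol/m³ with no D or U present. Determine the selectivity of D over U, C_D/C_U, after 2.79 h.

0.901

Solving the coupled first-order balances gives C_D(t) = [k₁/(k₂−k₁)]·C_{A0}·(e^(−k₁t) − e^(−k₂t)).
e^(−k₁t) = e^(−0.938×2.79) = e^(−2.617) = 0.07302; e^(−k₂t) = e^(−1.133) = 0.3221.
C_D = 0.938×0.597/(0.406−0.938) × (0.07302−0.3221) = (-1.053)×(-0.2491) = 0.2622 kmol/m³.
C_A = C_{A0}e^(−k₁t) = 0.04359 kmol/m³, so C_U = C_{A0}−C_A−C_D = 0.2912 kmol/m³; C_D/C_U = 0.901.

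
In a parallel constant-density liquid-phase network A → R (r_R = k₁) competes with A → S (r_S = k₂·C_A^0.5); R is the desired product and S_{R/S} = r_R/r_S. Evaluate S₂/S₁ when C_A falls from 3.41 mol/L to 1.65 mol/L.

S_{R/S} = (k₁/k₂)·C_A^-0.5, so S₂/S₁ = (C_{A,2}/C_{A,1})^-0.5.
= (1.65/3.41)^(-0.5) = (0.4839)^(-0.5) = 1.44.
Selectivity toward R rises as C_A falls — low-concentration operation is favoured.

1.44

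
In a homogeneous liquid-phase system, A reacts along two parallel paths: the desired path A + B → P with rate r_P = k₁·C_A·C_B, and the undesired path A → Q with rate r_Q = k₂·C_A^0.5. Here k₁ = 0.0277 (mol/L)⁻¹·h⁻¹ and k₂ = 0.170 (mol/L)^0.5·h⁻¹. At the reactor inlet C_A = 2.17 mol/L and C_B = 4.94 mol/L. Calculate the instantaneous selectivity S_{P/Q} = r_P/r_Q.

S_{P/Q} = r_P/r_Q = (k₁·C_A·C_B)/(k₂·C_A^0.5) = (k₁/k₂)·C_A^0.5·C_B.
= (0.0277×2.170×4.940) / (0.170×2.170^0.5) = 0.2969/0.2504 = 1.19.
Since the desired path is higher order in A, keeping C_A high (PFR or concentrated feed) favours P.

1.19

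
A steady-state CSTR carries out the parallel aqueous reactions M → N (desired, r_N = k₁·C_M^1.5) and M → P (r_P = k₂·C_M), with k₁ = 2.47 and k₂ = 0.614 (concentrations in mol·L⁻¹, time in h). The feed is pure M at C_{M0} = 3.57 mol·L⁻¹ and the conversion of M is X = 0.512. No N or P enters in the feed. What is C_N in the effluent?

Exit C_M = C_{M0}(1−X) = 3.57×0.488 = 1.742 mol·L⁻¹.
Rates in a CSTR are evaluated at the outlet concentration: r_N = 2.47×1.742^1.5 = 5.680, r_P = 0.614×1.742 = 1.070.
Fraction of consumed M going to N: r_N/(r_N+r_P) = 0.8415.
C_N = 0.8415·C_{M0}·X = 0.8415×3.57×0.512 = 1.54 mol·L⁻¹.

1.54 mol·L⁻¹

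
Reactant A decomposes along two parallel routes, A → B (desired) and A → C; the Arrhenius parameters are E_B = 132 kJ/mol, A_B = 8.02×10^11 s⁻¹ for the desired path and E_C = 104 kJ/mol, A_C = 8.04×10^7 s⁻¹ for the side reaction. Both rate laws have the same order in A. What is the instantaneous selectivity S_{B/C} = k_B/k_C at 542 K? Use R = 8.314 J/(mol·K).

Since both paths have the same order in A, the concentration cancels and S_{B/C} = k_B/k_C = (A_B/A_C)·exp[(E_C−E_B)/(RT)].
(E_C−E_B)/(RT) = (104−132)×10³/(8.314×542) = -28000/4506 = -6.214.
k_B/k_C = (8.02×10^11/8.04×10^7)·exp(-6.214) = 9975 × 0.002002 = 20.0.

20.0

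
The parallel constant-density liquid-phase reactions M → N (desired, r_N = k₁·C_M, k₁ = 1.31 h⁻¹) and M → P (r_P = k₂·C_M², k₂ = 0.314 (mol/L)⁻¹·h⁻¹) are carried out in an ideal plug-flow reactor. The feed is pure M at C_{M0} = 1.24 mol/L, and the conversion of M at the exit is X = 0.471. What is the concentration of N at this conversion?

0.476 mol/L

C_M = C_{M0}(1−X) = 0.6560 mol/L.
Along a PFR/batch, dC_N/dC_M = −r_N/(r_N+r_P) = −k₁/(k₁+k₂·C_M).
Integrating from C_{M0} to C_M: C_N = (1.31/0.314)·ln[(1.31+0.314·1.24)/(1.31+0.314·0.656)] = 4.172·ln(1.699/1.516) = 0.4764 mol/L.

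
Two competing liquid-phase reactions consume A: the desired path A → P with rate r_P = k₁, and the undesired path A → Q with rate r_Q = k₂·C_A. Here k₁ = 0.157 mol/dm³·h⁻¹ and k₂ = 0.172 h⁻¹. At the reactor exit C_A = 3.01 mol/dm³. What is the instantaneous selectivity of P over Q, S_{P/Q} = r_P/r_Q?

0.303

S_{P/Q} = r_P/r_Q = (k₁)/(k₂·C_A) = (k₁/k₂)·C_A⁻¹.
= (0.157) / (0.172×3.010) = 0.1570/0.5177 = 0.303.
The undesired path is higher order in A, so low C_A (CSTR or dilute feed) favours P.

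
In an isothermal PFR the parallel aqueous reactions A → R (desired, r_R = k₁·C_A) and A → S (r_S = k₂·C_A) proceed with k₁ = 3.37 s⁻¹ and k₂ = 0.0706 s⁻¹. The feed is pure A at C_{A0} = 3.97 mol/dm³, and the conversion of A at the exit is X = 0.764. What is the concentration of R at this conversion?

C_A = C_{A0}(1−X) = 0.9369 mol/dm³.
Both paths are first order in A, so the instantaneous fraction to R is constant: dC_R/d(−C_A) = k₁/(k₁+k₂) = 0.9795.
C_R = 0.9795·(C_{A0}−C_A) = 0.9795×3.033 = 2.97 mol/dm³.

2.97 mol/dm³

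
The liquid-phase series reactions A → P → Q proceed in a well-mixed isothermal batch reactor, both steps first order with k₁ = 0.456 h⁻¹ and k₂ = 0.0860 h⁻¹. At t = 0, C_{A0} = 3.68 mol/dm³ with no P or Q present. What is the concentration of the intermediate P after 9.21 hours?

1.99 mol/dm³

The intermediate concentration in a first-order A→B→C sequence is C_P = k₁C_{A0}(e^(−k₁t) − e^(−k₂t))/(k₂−k₁).
e^(−k₁t) = e^(−0.456×9.21) = e^(−4.200) = 0.01500; e^(−k₂t) = e^(−0.7921) = 0.4529.
C_P = 0.456×3.68/(0.0860−0.456) × (0.01500−0.4529) = (-4.535)×(-0.4379) = 1.986 mol/dm³.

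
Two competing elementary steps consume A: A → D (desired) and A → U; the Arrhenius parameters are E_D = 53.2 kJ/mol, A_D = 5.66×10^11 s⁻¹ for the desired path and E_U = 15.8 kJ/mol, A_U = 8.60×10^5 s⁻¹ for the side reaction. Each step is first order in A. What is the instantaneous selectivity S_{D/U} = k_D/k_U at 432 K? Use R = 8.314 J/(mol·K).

With equal orders, S_{D/U} = k_D/k_U = (A_D/A_U)·exp[(E_U−E_D)/(RT)].
(E_U−E_D)/(RT) = (15.8−53.2)×10³/(8.314×432) = -37400/3592 = -10.41.
k_D/k_U = (5.66×10^11/8.60×10^5)·exp(-10.41) = 6.581×10^5 × 3.004×10^-5 = 19.8.
Since E_D > E_U, raising the temperature improves selectivity toward D.

19.8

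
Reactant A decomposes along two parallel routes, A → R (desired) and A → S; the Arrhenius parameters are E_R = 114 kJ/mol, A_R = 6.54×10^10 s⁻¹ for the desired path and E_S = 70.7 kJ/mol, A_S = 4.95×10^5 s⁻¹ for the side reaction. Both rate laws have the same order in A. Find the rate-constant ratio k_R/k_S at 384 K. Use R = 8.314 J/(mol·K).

Since both paths have the same order in A, the concentration cancels and S_{R/S} = k_R/k_S = (A_R/A_S)·exp[(E_S−E_R)/(RT)].
(E_S−E_R)/(RT) = (70.7−114)×10³/(8.314×384) = -43300/3193 = -13.56.
k_R/k_S = (6.54×10^10/4.95×10^5)·exp(-13.56) = 1.321×10^5 × 1.288×10^-6 = 0.170.

0.170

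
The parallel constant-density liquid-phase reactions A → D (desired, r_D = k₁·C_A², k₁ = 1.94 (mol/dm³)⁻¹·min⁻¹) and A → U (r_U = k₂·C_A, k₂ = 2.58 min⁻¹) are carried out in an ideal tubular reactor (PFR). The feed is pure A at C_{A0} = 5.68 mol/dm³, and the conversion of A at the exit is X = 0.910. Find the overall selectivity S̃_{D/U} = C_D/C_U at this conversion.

1.91

C_A = C_{A0}(1−X) = 0.5112 mol/dm³.
Along a PFR/batch, dC_U/dC_A = −r_U/(r_D+r_U) = −k₂/(k₂+k₁·C_A).
Integrating from C_{A0} to C_A: C_U = (2.58/1.94)·ln[(2.58+1.94·5.68)/(2.58+1.94·0.511)] = 1.330·ln(13.60/3.572) = 1.778 mol/dm³.
Then C_D = (C_{A0}−C_A) − C_U = 5.169 − 1.778 = 3.391 mol/dm³.
S̃_{D/U} = C_D/C_U = 3.391/1.778 = 1.91.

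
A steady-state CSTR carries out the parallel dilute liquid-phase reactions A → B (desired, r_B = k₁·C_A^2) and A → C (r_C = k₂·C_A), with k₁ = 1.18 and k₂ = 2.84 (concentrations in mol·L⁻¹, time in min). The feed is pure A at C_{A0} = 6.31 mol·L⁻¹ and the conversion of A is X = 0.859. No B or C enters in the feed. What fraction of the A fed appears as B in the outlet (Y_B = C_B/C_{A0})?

0.232

Exit C_A = C_{A0}(1−X) = 6.31×0.141 = 0.8897 mol·L⁻¹.
A CSTR operates uniformly at the exit composition, giving r_B = 0.9341 and r_C = 2.527 (each k·C_A^n at C_A = 0.8897).
Fraction of consumed A going to B: r_B/(r_B+r_C) = 0.2699.
C_B = 0.2699·C_{A0}·X = 0.2699×6.31×0.859 = 1.46 mol·L⁻¹; Y_B = C_B/C_{A0} = 0.232.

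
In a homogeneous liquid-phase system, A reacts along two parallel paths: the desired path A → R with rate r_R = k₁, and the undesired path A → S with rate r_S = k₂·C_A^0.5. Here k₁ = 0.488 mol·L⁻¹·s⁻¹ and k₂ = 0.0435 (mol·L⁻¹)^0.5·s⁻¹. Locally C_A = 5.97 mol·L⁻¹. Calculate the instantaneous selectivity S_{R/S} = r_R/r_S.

4.59

S_{R/S} = r_R/r_S = (k₁)/(k₂·C_A^0.5) = (k₁/k₂)·C_A^-0.5.
= (0.488) / (0.0435×5.970^0.5) = 0.4880/0.1063 = 4.59.
The undesired path is higher order in A, so low C_A (CSTR or dilute feed) favours R.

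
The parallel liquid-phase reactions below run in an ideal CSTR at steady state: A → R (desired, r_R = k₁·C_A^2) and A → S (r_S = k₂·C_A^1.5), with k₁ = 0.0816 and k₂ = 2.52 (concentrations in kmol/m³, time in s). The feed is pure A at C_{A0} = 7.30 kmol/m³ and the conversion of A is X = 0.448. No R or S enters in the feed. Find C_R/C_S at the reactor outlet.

0.0650

Exit C_A = C_{A0}(1−X) = 7.30×0.552 = 4.030 kmol/m³.
In a CSTR the entire volume is at exit conditions, so r_R = 0.0816×4.030^2 = 1.325 and r_S = 2.52×4.030^1.5 = 20.38.
Overall selectivity = C_R/C_S = r_Rτ/(r_Sτ) = r_R/r_S = 0.0650.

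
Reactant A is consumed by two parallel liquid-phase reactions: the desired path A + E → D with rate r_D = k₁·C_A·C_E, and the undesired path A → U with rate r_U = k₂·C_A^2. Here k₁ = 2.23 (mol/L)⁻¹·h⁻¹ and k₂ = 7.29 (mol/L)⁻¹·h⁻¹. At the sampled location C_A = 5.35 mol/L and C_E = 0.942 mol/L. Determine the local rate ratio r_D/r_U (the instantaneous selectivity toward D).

0.0539

S_{D/U} = r_D/r_U = (k₁·C_A·C_E)/(k₂·C_A^2) = (k₁/k₂)·C_A⁻¹·C_E.
= (2.23×5.350×0.9420) / (7.29×5.350^2) = 11.24/208.7 = 0.0539.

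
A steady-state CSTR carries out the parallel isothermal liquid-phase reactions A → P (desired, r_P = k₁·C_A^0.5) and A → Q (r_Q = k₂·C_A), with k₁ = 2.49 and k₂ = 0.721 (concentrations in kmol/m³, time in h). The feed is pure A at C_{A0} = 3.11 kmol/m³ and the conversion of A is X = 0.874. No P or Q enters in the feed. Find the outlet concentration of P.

2.30 kmol/m³

Exit C_A = C_{A0}(1−X) = 3.11×0.126 = 0.3919 kmol/m³.
Rates in a CSTR are evaluated at the outlet concentration: r_P = 2.49×0.3919^0.5 = 1.559, r_Q = 0.721×0.3919 = 0.2825.
Fraction of consumed A going to P: r_P/(r_P+r_Q) = 0.8466.
C_P = 0.8466·C_{A0}·X = 0.8466×3.11×0.874 = 2.30 kmol/m³.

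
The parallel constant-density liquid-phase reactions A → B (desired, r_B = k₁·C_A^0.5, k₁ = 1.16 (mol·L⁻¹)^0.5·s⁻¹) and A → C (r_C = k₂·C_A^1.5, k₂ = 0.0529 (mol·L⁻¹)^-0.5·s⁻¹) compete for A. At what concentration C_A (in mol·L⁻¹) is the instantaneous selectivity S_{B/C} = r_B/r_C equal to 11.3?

S_{B/C} = (k₁/k₂)·C_A⁻¹ ⇒ C_A = (S·k₂/k₁)^(-1).
= (11.3×0.0529/1.16)^(-1) = (0.5153)^(-1) = 1.94 mol·L⁻¹.

1.94 mol·L⁻¹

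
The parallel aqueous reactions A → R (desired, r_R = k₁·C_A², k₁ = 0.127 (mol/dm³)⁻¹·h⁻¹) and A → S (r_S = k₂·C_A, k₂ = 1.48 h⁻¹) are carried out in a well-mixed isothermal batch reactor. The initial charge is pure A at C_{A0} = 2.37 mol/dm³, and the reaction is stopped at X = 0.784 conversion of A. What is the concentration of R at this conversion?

0.202 mol/dm³

C_A = C_{A0}(1−X) = 0.5119 mol/dm³.
Along a PFR/batch, dC_S/dC_A = −r_S/(r_R+r_S) = −k₂/(k₂+k₁·C_A).
Integrating from C_{A0} to C_A: C_S = (1.48/0.127)·ln[(1.48+0.127·2.37)/(1.48+0.127·0.512)] = 11.65·ln(1.781/1.545) = 1.656 mol/dm³.
Then C_R = (C_{A0}−C_A) − C_S = 1.858 − 1.656 = 0.2017 mol/dm³.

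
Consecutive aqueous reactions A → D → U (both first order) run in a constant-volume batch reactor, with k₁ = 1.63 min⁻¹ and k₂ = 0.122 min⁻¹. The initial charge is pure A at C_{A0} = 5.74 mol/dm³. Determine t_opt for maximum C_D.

1.72 min

For first-order series the maximum of C_D occurs at t_opt = ln(k₂/k₁)/(k₂−k₁).
= ln(0.122/1.63)/(0.122−1.63) = ln(0.07485)/-1.508 = -2.592/-1.508 = 1.72 min.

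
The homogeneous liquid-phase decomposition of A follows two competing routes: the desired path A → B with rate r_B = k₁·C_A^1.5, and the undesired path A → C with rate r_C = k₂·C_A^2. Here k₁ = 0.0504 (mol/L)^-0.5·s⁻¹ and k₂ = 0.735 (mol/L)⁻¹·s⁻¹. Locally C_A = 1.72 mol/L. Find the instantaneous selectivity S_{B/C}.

S_{B/C} = r_B/r_C = (k₁·C_A^1.5)/(k₂·C_A^2) = (k₁/k₂)·C_A^-0.5.
= (0.0504×1.720^1.5) / (0.735×1.720^2) = 0.1137/2.174 = 0.0523.

0.0523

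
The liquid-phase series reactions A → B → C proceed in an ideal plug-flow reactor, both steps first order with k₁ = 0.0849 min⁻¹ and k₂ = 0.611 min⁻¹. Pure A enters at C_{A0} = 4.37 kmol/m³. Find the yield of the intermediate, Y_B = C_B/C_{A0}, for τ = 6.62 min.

For first-order series with pure A initially, C_B(τ) = k₁C_{A0}/(k₂−k₁)·(e^(−k₁τ) − e^(−k₂τ)).
e^(−k₁τ) = e^(−0.0849×6.62) = e^(−0.5620) = 0.5700; e^(−k₂τ) = e^(−4.045) = 0.01751.
C_B = 0.0849×4.37/(0.611−0.0849) × (0.5700−0.01751) = 0.7052×0.5525 = 0.3897 kmol/m³.
Y_B = C_B/C_{A0} = 0.3897/4.37 = 0.0892.

0.0892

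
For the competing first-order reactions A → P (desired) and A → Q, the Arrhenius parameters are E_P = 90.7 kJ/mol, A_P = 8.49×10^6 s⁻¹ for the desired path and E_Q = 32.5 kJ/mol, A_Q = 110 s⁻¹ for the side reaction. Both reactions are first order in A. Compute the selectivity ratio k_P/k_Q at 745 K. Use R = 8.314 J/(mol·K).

6.41

Since both paths have the same order in A, the concentration cancels and S_{P/Q} = k_P/k_Q = (A_P/A_Q)·exp[(E_Q−E_P)/(RT)].
(E_Q−E_P)/(RT) = (32.5−90.7)×10³/(8.314×745) = -58200/6194 = -9.396.
k_P/k_Q = (8.49×10^6/110)·exp(-9.396) = 77182 × 8.303×10^-5 = 6.41.
Since E_P > E_Q, raising the temperature improves selectivity toward P.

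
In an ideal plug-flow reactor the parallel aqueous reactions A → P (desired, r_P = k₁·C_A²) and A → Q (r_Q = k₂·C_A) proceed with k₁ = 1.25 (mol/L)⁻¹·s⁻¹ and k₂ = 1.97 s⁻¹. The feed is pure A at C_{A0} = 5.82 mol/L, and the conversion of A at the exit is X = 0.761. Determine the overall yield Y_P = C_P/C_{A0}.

0.514

C_A = C_{A0}(1−X) = 1.391 mol/L.
Along a PFR/batch, dC_Q/dC_A = −r_Q/(r_P+r_Q) = −k₂/(k₂+k₁·C_A).
Integrating from C_{A0} to C_A: C_Q = (1.97/1.25)·ln[(1.97+1.25·5.82)/(1.97+1.25·1.39)] = 1.576·ln(9.245/3.709) = 1.440 mol/L.
Then C_P = (C_{A0}−C_A) − C_Q = 4.429 − 1.440 = 2.990 mol/L.
Y_P = C_P/C_{A0} = 2.990/5.82 = 0.514.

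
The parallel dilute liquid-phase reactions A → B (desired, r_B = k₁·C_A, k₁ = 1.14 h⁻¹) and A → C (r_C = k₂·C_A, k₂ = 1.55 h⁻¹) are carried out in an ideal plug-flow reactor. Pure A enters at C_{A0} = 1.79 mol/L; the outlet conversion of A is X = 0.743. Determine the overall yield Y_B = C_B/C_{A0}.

0.315

C_A = C_{A0}(1−X) = 0.4600 mol/L.
Both paths are first order in A, so the instantaneous fraction to B is constant: dC_B/d(−C_A) = k₁/(k₁+k₂) = 0.4238.
C_B = 0.4238·(C_{A0}−C_A) = 0.4238×1.330 = 0.564 mol/L.
Y_B = C_B/C_{A0} = 0.5636/1.79 = 0.315.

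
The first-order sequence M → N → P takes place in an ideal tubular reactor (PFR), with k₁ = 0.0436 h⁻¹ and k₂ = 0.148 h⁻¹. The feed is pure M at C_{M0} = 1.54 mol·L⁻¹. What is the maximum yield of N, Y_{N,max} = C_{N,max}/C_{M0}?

0.177

Evaluating C_N at τ_opt = ln(k₂/k₁)/(k₂−k₁) gives C_{N,max}/C_{M0} = (k₁/k₂)^[k₂/(k₂−k₁)].
= (0.0436/0.148)^(0.148/(0.148−0.0436)) = (0.2946)^(1.418) = 0.1768.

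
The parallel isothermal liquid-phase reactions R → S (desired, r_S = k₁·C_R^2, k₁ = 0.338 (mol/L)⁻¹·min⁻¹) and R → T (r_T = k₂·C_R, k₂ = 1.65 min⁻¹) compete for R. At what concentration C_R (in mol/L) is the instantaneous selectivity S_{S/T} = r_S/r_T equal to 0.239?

S_{S/T} = (k₁/k₂)·C_R ⇒ C_R = S·k₂/k₁.
= 0.239×1.65/0.338 = 1.17 mol/L.

1.17 mol/L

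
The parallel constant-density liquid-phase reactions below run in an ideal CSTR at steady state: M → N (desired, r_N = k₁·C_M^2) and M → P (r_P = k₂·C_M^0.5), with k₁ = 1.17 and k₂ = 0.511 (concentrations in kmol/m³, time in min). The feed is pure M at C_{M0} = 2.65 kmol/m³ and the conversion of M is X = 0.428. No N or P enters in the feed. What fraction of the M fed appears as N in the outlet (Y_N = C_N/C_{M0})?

0.347

Exit C_M = C_{M0}(1−X) = 2.65×0.572 = 1.516 kmol/m³.
Rates in a CSTR are evaluated at the outlet concentration: r_N = 1.17×1.516^2 = 2.688, r_P = 0.511×1.516^0.5 = 0.6291.
Fraction of consumed M going to N: r_N/(r_N+r_P) = 0.8104.
C_N = 0.8104·C_{M0}·X = 0.8104×2.65×0.428 = 0.919 kmol/m³; Y_N = C_N/C_{M0} = 0.347.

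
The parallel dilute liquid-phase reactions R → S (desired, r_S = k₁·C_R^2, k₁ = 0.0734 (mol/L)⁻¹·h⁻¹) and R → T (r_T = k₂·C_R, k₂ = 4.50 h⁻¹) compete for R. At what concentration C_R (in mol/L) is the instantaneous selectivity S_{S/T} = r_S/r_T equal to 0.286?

S_{S/T} = (k₁/k₂)·C_R ⇒ C_R = S·k₂/k₁.
= 0.286×4.50/0.0734 = 17.5 mol/L.

17.5 mol/L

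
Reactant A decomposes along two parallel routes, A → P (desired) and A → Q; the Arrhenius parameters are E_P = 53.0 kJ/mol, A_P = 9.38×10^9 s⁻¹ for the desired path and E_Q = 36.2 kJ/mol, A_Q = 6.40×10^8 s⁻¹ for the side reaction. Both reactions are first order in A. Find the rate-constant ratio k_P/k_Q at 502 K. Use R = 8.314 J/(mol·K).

k_P/k_Q = (A_P/A_Q)·exp[−(E_P−E_Q)/(RT)] = (A_P/A_Q)·exp[(E_Q−E_P)/(RT)].
(E_Q−E_P)/(RT) = (36.2−53.0)×10³/(8.314×502) = -16800/4174 = -4.025.
k_P/k_Q = (9.38×10^9/6.40×10^8)·exp(-4.025) = 14.66 × 0.01786 = 0.262.

0.262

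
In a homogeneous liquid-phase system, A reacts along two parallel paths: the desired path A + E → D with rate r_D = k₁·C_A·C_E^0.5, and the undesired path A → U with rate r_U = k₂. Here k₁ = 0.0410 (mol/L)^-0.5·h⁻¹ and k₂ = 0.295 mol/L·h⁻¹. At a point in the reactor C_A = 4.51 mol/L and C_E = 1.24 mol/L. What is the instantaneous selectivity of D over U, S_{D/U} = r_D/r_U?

0.698

S_{D/U} = r_D/r_U = (k₁·C_A·C_E^0.5)/(k₂) = (k₁/k₂)·C_A·C_E^0.5.
= (0.0410×4.510×1.240^0.5) / (0.295) = 0.2059/0.2950 = 0.698.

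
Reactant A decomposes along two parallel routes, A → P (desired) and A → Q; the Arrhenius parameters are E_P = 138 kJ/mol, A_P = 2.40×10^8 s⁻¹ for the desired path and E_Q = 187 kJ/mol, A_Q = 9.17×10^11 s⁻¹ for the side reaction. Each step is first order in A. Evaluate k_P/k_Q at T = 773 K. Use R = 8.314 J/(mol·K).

Since both paths have the same order in A, the concentration cancels and S_{P/Q} = k_P/k_Q = (A_P/A_Q)·exp[(E_Q−E_P)/(RT)].
(E_Q−E_P)/(RT) = (187−138)×10³/(8.314×773) = 49000/6427 = 7.624.
k_P/k_Q = (2.40×10^8/9.17×10^11)·exp(7.624) = 2.617×10^-4 × 2048 = 0.536.
Since E_P < E_Q, lowering the temperature improves selectivity toward P.

0.536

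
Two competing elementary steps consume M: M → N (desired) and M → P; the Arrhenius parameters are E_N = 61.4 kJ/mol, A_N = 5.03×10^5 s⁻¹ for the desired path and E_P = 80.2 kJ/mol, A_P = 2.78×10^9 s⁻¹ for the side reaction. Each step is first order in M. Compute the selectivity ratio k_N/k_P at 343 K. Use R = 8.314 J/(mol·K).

With equal orders, S_{N/P} = k_N/k_P = (A_N/A_P)·exp[(E_P−E_N)/(RT)].
(E_P−E_N)/(RT) = (80.2−61.4)×10³/(8.314×343) = 18800/2852 = 6.593.
k_N/k_P = (5.03×10^5/2.78×10^9)·exp(6.593) = 1.809×10^-4 × 729.6 = 0.132.
Since E_N < E_P, lowering the temperature improves selectivity toward N.

0.132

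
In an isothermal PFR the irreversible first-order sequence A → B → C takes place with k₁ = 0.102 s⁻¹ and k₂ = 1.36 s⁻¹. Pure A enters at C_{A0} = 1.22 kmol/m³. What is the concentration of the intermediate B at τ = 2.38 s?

0.0737 kmol/m³

The intermediate concentration in a first-order A→B→C sequence is C_B = k₁C_{A0}(e^(−k₁τ) − e^(−k₂τ))/(k₂−k₁).
e^(−k₁τ) = e^(−0.102×2.38) = e^(−0.2428) = 0.7845; e^(−k₂τ) = e^(−3.237) = 0.03929.
C_B = 0.102×1.22/(1.36−0.102) × (0.7845−0.03929) = 0.09892×0.7452 = 0.07371 kmol/m³.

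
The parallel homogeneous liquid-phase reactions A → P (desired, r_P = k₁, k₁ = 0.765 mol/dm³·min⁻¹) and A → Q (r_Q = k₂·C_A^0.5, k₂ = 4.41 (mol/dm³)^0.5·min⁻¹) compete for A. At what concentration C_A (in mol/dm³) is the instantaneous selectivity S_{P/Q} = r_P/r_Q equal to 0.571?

0.0923 mol/dm³

S_{P/Q} = (k₁/k₂)·C_A^-0.5 ⇒ C_A = (S·k₂/k₁)^(-2).
= (0.571×4.41/0.765)^(-2) = (3.292)^(-2) = 0.0923 mol/dm³.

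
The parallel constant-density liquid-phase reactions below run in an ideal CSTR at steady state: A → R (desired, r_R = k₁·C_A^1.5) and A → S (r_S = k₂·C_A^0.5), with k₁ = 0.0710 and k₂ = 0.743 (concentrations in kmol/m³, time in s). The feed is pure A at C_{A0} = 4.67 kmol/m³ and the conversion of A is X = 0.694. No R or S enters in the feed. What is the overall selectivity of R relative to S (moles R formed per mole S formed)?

Exit C_A = C_{A0}(1−X) = 4.67×0.306 = 1.429 kmol/m³.
Rates in a CSTR are evaluated at the outlet concentration: r_R = 0.0710×1.429^1.5 = 0.1213, r_S = 0.743×1.429^0.5 = 0.8882.
Overall selectivity = C_R/C_S = r_Rτ/(r_Sτ) = r_R/r_S = 0.137.

0.137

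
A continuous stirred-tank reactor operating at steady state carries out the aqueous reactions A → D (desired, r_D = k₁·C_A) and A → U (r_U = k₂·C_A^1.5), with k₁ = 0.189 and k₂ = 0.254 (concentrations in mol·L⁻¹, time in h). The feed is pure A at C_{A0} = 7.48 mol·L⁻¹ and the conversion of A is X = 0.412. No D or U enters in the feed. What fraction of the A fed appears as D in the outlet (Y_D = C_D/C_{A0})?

0.108

Exit C_A = C_{A0}(1−X) = 7.48×0.588 = 4.398 mol·L⁻¹.
A CSTR operates uniformly at the exit composition, giving r_D = 0.8313 and r_U = 2.343 (each k·C_A^n at C_A = 4.398).
Fraction of consumed A going to D: r_D/(r_D+r_U) = 0.2619.
C_D = 0.2619·C_{A0}·X = 0.2619×7.48×0.412 = 0.807 mol·L⁻¹; Y_D = C_D/C_{A0} = 0.108.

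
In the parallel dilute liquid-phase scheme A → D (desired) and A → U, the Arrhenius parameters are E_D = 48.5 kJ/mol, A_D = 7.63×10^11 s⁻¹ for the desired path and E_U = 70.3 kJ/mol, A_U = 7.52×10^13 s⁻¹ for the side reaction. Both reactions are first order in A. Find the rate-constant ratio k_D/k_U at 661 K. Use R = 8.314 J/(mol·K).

0.536

With equal orders, S_{D/U} = k_D/k_U = (A_D/A_U)·exp[(E_U−E_D)/(RT)].
(E_U−E_D)/(RT) = (70.3−48.5)×10³/(8.314×661) = 21800/5496 = 3.967.
k_D/k_U = (7.63×10^11/7.52×10^13)·exp(3.967) = 0.01015 × 52.82 = 0.536.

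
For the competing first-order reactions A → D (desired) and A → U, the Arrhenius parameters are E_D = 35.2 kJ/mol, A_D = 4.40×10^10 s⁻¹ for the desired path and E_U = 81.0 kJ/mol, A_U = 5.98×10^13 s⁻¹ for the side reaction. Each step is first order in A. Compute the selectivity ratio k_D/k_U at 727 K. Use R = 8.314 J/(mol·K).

1.44

With equal orders, S_{D/U} = k_D/k_U = (A_D/A_U)·exp[(E_U−E_D)/(RT)].
(E_U−E_D)/(RT) = (81.0−35.2)×10³/(8.314×727) = 45800/6044 = 7.577.
k_D/k_U = (4.40×10^10/5.98×10^13)·exp(7.577) = 7.358×10^-4 × 1954 = 1.44.
Since E_D < E_U, lowering the temperature improves selectivity toward D.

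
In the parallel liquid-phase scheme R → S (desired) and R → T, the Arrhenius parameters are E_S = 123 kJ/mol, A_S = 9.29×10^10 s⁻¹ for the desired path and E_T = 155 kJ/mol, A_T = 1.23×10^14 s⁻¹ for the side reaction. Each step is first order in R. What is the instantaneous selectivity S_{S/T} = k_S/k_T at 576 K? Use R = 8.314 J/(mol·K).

With equal orders, S_{S/T} = k_S/k_T = (A_S/A_T)·exp[(E_T−E_S)/(RT)].
(E_T−E_S)/(RT) = (155−123)×10³/(8.314×576) = 32000/4789 = 6.682.
k_S/k_T = (9.29×10^10/1.23×10^14)·exp(6.682) = 7.553×10^-4 × 798.0 = 0.603.

0.603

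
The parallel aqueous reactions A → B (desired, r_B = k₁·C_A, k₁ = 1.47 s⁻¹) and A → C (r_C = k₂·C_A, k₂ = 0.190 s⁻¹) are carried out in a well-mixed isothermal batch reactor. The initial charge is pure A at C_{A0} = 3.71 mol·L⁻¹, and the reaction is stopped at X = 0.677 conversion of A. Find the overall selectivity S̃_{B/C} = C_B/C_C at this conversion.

7.74

C_A = C_{A0}(1−X) = 1.198 mol·L⁻¹.
Both paths are first order in A, so the instantaneous fraction to B is constant: dC_B/d(−C_A) = k₁/(k₁+k₂) = 0.8855.
C_B = 0.8855·(C_{A0}−C_A) = 0.8855×2.512 = 2.22 mol·L⁻¹.
C_C = (C_{A0}−C_A)−C_B = 0.2875 mol·L⁻¹; S̃_{B/C} = 2.224/0.2875 = 7.74.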